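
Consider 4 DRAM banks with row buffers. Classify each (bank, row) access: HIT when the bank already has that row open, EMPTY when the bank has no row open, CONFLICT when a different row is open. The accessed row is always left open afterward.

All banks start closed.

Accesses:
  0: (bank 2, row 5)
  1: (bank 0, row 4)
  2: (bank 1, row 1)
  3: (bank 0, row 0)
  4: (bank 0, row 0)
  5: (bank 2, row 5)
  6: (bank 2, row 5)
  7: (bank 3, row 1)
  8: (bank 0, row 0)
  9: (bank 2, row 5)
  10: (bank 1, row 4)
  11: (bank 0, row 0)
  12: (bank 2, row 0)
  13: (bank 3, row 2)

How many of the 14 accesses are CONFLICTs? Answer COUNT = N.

#0 (2,5) E
#1 (0,4) E
#2 (1,1) E
#3 (0,0) C  (was 4)
#4 (0,0) H  (was 0)
#5 (2,5) H  (was 5)
#6 (2,5) H  (was 5)
#7 (3,1) E
#8 (0,0) H  (was 0)
#9 (2,5) H  (was 5)
#10 (1,4) C  (was 1)
#11 (0,0) H  (was 0)
#12 (2,0) C  (was 5)
#13 (3,2) C  (was 1)

COUNT = 4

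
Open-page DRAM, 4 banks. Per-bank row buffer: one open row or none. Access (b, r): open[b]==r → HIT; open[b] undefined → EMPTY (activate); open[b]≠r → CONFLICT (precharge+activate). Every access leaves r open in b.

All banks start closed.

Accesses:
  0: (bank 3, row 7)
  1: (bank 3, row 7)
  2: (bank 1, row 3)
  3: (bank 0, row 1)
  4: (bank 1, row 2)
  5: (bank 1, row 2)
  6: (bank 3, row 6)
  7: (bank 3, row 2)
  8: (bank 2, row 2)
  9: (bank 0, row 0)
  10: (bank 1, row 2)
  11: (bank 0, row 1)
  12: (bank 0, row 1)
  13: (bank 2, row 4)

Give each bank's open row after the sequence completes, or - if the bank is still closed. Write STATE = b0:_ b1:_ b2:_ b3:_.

step 0: bank3 None->7 [EMPTY]
step 1: bank3 7->7 [HIT]
step 2: bank1 None->3 [EMPTY]
step 3: bank0 None->1 [EMPTY]
step 4: bank1 3->2 [CONFLICT]
step 5: bank1 2->2 [HIT]
step 6: bank3 7->6 [CONFLICT]
step 7: bank3 6->2 [CONFLICT]
step 8: bank2 None->2 [EMPTY]
step 9: bank0 1->0 [CONFLICT]
step 10: bank1 2->2 [HIT]
step 11: bank0 0->1 [CONFLICT]
step 12: bank0 1->1 [HIT]
step 13: bank2 2->4 [CONFLICT]

STATE = b0:1 b1:2 b2:4 b3:2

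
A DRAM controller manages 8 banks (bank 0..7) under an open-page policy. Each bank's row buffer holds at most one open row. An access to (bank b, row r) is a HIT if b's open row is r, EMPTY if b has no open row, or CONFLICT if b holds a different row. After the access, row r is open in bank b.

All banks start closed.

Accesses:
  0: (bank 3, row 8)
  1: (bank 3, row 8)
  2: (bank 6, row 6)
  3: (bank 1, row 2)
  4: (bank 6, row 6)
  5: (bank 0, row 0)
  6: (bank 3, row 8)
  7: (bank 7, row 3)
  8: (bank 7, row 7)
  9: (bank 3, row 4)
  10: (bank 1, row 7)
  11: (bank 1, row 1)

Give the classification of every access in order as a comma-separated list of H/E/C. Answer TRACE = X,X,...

TRACE = E,H,E,E,H,E,H,E,C,C,C,C

0: bank 3 row 8 — prev None → EMPTY
1: bank 3 row 8 — prev 8 → HIT
2: bank 6 row 6 — prev None → EMPTY
3: bank 1 row 2 — prev None → EMPTY
4: bank 6 row 6 — prev 6 → HIT
5: bank 0 row 0 — prev None → EMPTY
6: bank 3 row 8 — prev 8 → HIT
7: bank 7 row 3 — prev None → EMPTY
8: bank 7 row 7 — prev 3 → CONFLICT
9: bank 3 row 4 — prev 8 → CONFLICT
10: bank 1 row 7 — prev 2 → CONFLICT
11: bank 1 row 1 — prev 7 → CONFLICT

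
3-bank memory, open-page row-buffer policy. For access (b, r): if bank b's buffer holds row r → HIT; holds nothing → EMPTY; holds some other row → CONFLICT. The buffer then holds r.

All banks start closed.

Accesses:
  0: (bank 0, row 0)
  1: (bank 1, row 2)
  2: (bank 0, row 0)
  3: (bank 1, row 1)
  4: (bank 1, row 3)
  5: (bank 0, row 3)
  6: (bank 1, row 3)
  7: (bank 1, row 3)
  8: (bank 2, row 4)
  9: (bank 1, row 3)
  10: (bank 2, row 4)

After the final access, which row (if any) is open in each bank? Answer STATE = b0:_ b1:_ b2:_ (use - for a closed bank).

  [0] b0 r0: no row ⇒ E
  [1] b1 r2: no row ⇒ E
  [2] b0 r0: had r0 ⇒ H
  [3] b1 r1: had r2 ⇒ C
  [4] b1 r3: had r1 ⇒ C
  [5] b0 r3: had r0 ⇒ C
  [6] b1 r3: had r3 ⇒ H
  [7] b1 r3: had r3 ⇒ H
  [8] b2 r4: no row ⇒ E
  [9] b1 r3: had r3 ⇒ H
  [10] b2 r4: had r4 ⇒ H

STATE = b0:3 b1:3 b2:4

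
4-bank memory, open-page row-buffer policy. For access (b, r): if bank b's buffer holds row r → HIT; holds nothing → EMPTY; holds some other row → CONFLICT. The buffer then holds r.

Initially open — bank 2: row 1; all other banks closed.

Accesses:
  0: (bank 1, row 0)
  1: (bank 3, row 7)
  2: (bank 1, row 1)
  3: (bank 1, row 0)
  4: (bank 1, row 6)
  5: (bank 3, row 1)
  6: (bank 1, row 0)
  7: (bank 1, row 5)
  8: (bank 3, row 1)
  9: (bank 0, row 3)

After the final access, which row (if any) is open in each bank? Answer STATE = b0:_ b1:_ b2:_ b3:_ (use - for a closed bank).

STATE = b0:3 b1:5 b2:1 b3:1

  [0] b1 r0: no row ⇒ E
  [1] b3 r7: no row ⇒ E
  [2] b1 r1: had r0 ⇒ C
  [3] b1 r0: had r1 ⇒ C
  [4] b1 r6: had r0 ⇒ C
  [5] b3 r1: had r7 ⇒ C
  [6] b1 r0: had r6 ⇒ C
  [7] b1 r5: had r0 ⇒ C
  [8] b3 r1: had r1 ⇒ H
  [9] b0 r3: no row ⇒ E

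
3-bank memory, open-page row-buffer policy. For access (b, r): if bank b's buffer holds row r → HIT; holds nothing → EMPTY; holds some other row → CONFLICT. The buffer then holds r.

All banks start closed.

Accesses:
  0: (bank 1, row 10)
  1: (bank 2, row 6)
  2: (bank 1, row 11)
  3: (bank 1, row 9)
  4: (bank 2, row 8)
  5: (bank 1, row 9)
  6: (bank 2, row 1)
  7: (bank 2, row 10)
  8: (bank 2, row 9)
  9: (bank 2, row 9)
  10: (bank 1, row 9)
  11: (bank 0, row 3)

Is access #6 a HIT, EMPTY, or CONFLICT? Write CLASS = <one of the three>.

  [0] b1 r10: no row ⇒ E
  [1] b2 r6: no row ⇒ E
  [2] b1 r11: had r10 ⇒ C
  [3] b1 r9: had r11 ⇒ C
  [4] b2 r8: had r6 ⇒ C
  [5] b1 r9: had r9 ⇒ H
  [6] b2 r1: had r8 ⇒ C
  [7] b2 r10: had r1 ⇒ C
  [8] b2 r9: had r10 ⇒ C
  [9] b2 r9: had r9 ⇒ H
  [10] b1 r9: had r9 ⇒ H
  [11] b0 r3: no row ⇒ E

CLASS = CONFLICT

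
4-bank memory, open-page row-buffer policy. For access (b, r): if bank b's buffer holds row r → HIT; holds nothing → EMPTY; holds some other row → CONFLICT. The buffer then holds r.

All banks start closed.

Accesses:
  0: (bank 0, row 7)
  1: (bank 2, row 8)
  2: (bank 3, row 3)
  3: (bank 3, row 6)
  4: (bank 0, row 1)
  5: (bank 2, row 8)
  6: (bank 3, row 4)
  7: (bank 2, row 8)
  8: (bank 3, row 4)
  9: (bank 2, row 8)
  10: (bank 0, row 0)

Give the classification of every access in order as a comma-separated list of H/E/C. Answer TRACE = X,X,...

step 0: bank0 None->7 [EMPTY]
step 1: bank2 None->8 [EMPTY]
step 2: bank3 None->3 [EMPTY]
step 3: bank3 3->6 [CONFLICT]
step 4: bank0 7->1 [CONFLICT]
step 5: bank2 8->8 [HIT]
step 6: bank3 6->4 [CONFLICT]
step 7: bank2 8->8 [HIT]
step 8: bank3 4->4 [HIT]
step 9: bank2 8->8 [HIT]
step 10: bank0 1->0 [CONFLICT]

TRACE = E,E,E,C,C,H,C,H,H,H,C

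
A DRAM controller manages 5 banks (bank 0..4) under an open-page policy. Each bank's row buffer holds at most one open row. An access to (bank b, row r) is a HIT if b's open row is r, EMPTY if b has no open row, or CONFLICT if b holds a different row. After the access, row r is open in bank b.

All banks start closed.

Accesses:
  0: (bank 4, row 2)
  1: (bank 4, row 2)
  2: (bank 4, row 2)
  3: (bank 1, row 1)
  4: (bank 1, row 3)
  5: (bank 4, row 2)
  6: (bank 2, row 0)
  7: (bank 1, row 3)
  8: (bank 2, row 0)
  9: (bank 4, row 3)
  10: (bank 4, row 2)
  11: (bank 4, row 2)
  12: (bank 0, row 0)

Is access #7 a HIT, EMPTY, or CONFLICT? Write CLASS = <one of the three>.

  [0] b4 r2: no row ⇒ E
  [1] b4 r2: had r2 ⇒ H
  [2] b4 r2: had r2 ⇒ H
  [3] b1 r1: no row ⇒ E
  [4] b1 r3: had r1 ⇒ C
  [5] b4 r2: had r2 ⇒ H
  [6] b2 r0: no row ⇒ E
  [7] b1 r3: had r3 ⇒ H
  [8] b2 r0: had r0 ⇒ H
  [9] b4 r3: had r2 ⇒ C
  [10] b4 r2: had r3 ⇒ C
  [11] b4 r2: had r2 ⇒ H
  [12] b0 r0: no row ⇒ E

CLASS = HIT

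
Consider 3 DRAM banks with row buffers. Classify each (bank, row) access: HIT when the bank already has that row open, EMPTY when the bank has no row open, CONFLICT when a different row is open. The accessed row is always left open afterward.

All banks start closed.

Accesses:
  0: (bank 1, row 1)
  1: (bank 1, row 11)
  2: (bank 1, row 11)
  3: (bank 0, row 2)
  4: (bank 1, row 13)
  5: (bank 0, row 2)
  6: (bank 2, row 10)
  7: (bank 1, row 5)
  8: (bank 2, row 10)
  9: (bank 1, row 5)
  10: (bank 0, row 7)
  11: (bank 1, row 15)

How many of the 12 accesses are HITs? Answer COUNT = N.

  [0] b1 r1: no row ⇒ E
  [1] b1 r11: had r1 ⇒ C
  [2] b1 r11: had r11 ⇒ H
  [3] b0 r2: no row ⇒ E
  [4] b1 r13: had r11 ⇒ C
  [5] b0 r2: had r2 ⇒ H
  [6] b2 r10: no row ⇒ E
  [7] b1 r5: had r13 ⇒ C
  [8] b2 r10: had r10 ⇒ H
  [9] b1 r5: had r5 ⇒ H
  [10] b0 r7: had r2 ⇒ C
  [11] b1 r15: had r5 ⇒ C

COUNT = 4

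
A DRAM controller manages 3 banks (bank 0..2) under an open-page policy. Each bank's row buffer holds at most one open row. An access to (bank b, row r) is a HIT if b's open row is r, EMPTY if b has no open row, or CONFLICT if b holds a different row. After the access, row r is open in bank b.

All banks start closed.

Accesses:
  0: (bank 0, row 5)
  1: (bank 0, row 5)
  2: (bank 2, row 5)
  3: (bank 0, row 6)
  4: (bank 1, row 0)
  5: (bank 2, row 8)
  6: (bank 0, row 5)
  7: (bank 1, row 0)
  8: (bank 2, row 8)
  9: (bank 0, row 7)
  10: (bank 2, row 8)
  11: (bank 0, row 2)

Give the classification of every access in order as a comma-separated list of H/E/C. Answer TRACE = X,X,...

TRACE = E,H,E,C,E,C,C,H,H,C,H,C

  [0] b0 r5: no row ⇒ E
  [1] b0 r5: had r5 ⇒ H
  [2] b2 r5: no row ⇒ E
  [3] b0 r6: had r5 ⇒ C
  [4] b1 r0: no row ⇒ E
  [5] b2 r8: had r5 ⇒ C
  [6] b0 r5: had r6 ⇒ C
  [7] b1 r0: had r0 ⇒ H
  [8] b2 r8: had r8 ⇒ H
  [9] b0 r7: had r5 ⇒ C
  [10] b2 r8: had r8 ⇒ H
  [11] b0 r2: had r7 ⇒ C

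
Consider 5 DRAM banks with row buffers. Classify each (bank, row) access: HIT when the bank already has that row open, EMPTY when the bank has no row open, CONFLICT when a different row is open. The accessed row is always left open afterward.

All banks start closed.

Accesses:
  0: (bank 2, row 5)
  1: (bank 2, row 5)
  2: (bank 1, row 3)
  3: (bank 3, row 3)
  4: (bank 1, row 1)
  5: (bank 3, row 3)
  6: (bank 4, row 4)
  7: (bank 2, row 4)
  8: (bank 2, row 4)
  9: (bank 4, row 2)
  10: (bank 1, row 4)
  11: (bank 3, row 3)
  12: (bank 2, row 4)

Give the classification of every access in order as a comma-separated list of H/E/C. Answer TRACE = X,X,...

0: bank 2 row 5 — prev None → EMPTY
1: bank 2 row 5 — prev 5 → HIT
2: bank 1 row 3 — prev None → EMPTY
3: bank 3 row 3 — prev None → EMPTY
4: bank 1 row 1 — prev 3 → CONFLICT
5: bank 3 row 3 — prev 3 → HIT
6: bank 4 row 4 — prev None → EMPTY
7: bank 2 row 4 — prev 5 → CONFLICT
8: bank 2 row 4 — prev 4 → HIT
9: bank 4 row 2 — prev 4 → CONFLICT
10: bank 1 row 4 — prev 1 → CONFLICT
11: bank 3 row 3 — prev 3 → HIT
12: bank 2 row 4 — prev 4 → HIT

TRACE = E,H,E,E,C,H,E,C,H,C,C,H,H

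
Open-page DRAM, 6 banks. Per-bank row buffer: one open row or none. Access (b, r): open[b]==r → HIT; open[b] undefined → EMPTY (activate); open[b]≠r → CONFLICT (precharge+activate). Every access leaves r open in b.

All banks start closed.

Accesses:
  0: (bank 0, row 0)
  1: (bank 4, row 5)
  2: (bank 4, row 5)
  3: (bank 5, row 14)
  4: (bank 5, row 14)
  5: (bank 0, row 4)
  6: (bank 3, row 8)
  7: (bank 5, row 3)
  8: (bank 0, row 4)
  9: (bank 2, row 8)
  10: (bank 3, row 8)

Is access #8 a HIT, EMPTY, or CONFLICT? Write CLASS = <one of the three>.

  [0] b0 r0: no row ⇒ E
  [1] b4 r5: no row ⇒ E
  [2] b4 r5: had r5 ⇒ H
  [3] b5 r14: no row ⇒ E
  [4] b5 r14: had r14 ⇒ H
  [5] b0 r4: had r0 ⇒ C
  [6] b3 r8: no row ⇒ E
  [7] b5 r3: had r14 ⇒ C
  [8] b0 r4: had r4 ⇒ H
  [9] b2 r8: no row ⇒ E
  [10] b3 r8: had r8 ⇒ H

CLASS = HIT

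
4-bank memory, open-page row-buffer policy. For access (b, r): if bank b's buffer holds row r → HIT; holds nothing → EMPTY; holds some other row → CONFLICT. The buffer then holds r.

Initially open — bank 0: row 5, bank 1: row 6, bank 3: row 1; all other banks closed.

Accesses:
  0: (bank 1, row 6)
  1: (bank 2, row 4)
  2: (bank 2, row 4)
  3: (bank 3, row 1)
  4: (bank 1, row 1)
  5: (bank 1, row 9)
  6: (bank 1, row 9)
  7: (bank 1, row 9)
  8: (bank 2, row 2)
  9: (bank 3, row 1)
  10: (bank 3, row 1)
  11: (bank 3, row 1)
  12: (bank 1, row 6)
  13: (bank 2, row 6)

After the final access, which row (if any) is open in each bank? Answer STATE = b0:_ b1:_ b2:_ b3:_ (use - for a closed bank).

0: bank 1 row 6 — prev 6 → HIT
1: bank 2 row 4 — prev None → EMPTY
2: bank 2 row 4 — prev 4 → HIT
3: bank 3 row 1 — prev 1 → HIT
4: bank 1 row 1 — prev 6 → CONFLICT
5: bank 1 row 9 — prev 1 → CONFLICT
6: bank 1 row 9 — prev 9 → HIT
7: bank 1 row 9 — prev 9 → HIT
8: bank 2 row 2 — prev 4 → CONFLICT
9: bank 3 row 1 — prev 1 → HIT
10: bank 3 row 1 — prev 1 → HIT
11: bank 3 row 1 — prev 1 → HIT
12: bank 1 row 6 — prev 9 → CONFLICT
13: bank 2 row 6 — prev 2 → CONFLICT

STATE = b0:5 b1:6 b2:6 b3:1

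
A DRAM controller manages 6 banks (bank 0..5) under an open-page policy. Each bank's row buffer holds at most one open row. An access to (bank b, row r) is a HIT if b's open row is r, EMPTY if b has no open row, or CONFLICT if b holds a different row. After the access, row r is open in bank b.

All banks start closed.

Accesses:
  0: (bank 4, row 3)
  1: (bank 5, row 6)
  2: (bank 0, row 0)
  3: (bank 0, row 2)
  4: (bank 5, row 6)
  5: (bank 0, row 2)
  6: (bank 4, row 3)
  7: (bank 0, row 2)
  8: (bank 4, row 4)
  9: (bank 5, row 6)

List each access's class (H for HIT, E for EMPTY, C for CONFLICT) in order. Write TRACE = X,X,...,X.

TRACE = E,E,E,C,H,H,H,H,C,H

#0 (4,3) E
#1 (5,6) E
#2 (0,0) E
#3 (0,2) C  (was 0)
#4 (5,6) H  (was 6)
#5 (0,2) H  (was 2)
#6 (4,3) H  (was 3)
#7 (0,2) H  (was 2)
#8 (4,4) C  (was 3)
#9 (5,6) H  (was 6)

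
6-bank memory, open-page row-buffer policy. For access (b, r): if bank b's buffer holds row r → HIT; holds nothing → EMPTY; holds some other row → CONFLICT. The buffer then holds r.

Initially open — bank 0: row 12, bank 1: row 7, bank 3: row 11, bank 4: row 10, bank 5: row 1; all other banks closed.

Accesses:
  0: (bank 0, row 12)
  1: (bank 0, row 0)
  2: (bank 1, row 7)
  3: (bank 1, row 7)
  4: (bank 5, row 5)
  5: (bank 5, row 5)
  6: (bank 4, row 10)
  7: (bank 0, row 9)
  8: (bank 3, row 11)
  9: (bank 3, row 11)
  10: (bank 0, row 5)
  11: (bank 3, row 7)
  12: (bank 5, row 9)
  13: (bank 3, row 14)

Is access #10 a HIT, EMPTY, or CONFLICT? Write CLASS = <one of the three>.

0: bank 0 row 12 — prev 12 → HIT
1: bank 0 row 0 — prev 12 → CONFLICT
2: bank 1 row 7 — prev 7 → HIT
3: bank 1 row 7 — prev 7 → HIT
4: bank 5 row 5 — prev 1 → CONFLICT
5: bank 5 row 5 — prev 5 → HIT
6: bank 4 row 10 — prev 10 → HIT
7: bank 0 row 9 — prev 0 → CONFLICT
8: bank 3 row 11 — prev 11 → HIT
9: bank 3 row 11 — prev 11 → HIT
10: bank 0 row 5 — prev 9 → CONFLICT
11: bank 3 row 7 — prev 11 → CONFLICT
12: bank 5 row 9 — prev 5 → CONFLICT
13: bank 3 row 14 — prev 7 → CONFLICT

CLASS = CONFLICT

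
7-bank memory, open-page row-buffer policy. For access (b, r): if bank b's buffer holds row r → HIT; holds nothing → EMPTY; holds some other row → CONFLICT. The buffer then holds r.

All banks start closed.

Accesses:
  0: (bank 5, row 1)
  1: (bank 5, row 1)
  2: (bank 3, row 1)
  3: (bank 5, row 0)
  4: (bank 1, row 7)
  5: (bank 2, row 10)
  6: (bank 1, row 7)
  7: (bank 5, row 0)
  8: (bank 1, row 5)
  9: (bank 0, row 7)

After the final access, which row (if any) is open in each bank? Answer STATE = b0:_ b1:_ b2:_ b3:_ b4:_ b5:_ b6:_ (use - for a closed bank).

0: bank 5 row 1 — prev None → EMPTY
1: bank 5 row 1 — prev 1 → HIT
2: bank 3 row 1 — prev None → EMPTY
3: bank 5 row 0 — prev 1 → CONFLICT
4: bank 1 row 7 — prev None → EMPTY
5: bank 2 row 10 — prev None → EMPTY
6: bank 1 row 7 — prev 7 → HIT
7: bank 5 row 0 — prev 0 → HIT
8: bank 1 row 5 — prev 7 → CONFLICT
9: bank 0 row 7 — prev None → EMPTY

STATE = b0:7 b1:5 b2:10 b3:1 b4:- b5:0 b6:-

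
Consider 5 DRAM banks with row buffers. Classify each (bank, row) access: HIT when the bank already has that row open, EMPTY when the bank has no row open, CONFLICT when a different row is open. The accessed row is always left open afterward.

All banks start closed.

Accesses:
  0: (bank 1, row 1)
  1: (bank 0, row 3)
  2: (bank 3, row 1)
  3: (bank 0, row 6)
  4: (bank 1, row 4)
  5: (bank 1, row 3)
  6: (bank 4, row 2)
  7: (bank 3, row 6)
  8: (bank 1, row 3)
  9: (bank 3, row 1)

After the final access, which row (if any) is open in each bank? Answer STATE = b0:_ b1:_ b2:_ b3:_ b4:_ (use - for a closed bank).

  [0] b1 r1: no row ⇒ E
  [1] b0 r3: no row ⇒ E
  [2] b3 r1: no row ⇒ E
  [3] b0 r6: had r3 ⇒ C
  [4] b1 r4: had r1 ⇒ C
  [5] b1 r3: had r4 ⇒ C
  [6] b4 r2: no row ⇒ E
  [7] b3 r6: had r1 ⇒ C
  [8] b1 r3: had r3 ⇒ H
  [9] b3 r1: had r6 ⇒ C

STATE = b0:6 b1:3 b2:- b3:1 b4:2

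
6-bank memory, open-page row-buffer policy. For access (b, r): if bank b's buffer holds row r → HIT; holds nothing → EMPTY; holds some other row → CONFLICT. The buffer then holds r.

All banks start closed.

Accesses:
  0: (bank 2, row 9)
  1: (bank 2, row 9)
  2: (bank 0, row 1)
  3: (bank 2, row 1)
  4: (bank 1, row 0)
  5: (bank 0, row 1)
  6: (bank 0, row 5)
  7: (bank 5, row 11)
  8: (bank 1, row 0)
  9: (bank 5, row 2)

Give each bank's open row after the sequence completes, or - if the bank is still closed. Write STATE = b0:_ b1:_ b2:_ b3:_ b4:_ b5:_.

STATE = b0:5 b1:0 b2:1 b3:- b4:- b5:2

step 0: bank2 None->9 [EMPTY]
step 1: bank2 9->9 [HIT]
step 2: bank0 None->1 [EMPTY]
step 3: bank2 9->1 [CONFLICT]
step 4: bank1 None->0 [EMPTY]
step 5: bank0 1->1 [HIT]
step 6: bank0 1->5 [CONFLICT]
step 7: bank5 None->11 [EMPTY]
step 8: bank1 0->0 [HIT]
step 9: bank5 11->2 [CONFLICT]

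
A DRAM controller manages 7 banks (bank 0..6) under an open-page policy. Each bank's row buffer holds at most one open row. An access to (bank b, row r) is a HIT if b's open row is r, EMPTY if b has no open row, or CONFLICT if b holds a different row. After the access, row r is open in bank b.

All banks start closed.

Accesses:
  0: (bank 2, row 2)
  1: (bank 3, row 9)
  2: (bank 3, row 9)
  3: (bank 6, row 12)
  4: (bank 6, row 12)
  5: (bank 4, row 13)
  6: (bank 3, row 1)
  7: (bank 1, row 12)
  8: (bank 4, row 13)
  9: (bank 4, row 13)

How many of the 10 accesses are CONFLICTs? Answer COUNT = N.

COUNT = 1

0: bank 2 row 2 — prev None → EMPTY
1: bank 3 row 9 — prev None → EMPTY
2: bank 3 row 9 — prev 9 → HIT
3: bank 6 row 12 — prev None → EMPTY
4: bank 6 row 12 — prev 12 → HIT
5: bank 4 row 13 — prev None → EMPTY
6: bank 3 row 1 — prev 9 → CONFLICT
7: bank 1 row 12 — prev None → EMPTY
8: bank 4 row 13 — prev 13 → HIT
9: bank 4 row 13 — prev 13 → HIT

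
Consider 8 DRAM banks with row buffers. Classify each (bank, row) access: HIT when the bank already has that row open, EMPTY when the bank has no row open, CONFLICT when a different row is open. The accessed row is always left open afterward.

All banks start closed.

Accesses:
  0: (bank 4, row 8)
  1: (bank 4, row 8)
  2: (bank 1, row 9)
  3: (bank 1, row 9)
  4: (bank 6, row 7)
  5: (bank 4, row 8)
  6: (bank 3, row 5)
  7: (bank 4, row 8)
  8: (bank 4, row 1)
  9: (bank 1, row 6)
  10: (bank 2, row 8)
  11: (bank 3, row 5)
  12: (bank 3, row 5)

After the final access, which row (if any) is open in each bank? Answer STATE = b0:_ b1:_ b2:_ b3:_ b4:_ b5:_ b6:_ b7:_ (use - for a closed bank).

0: bank 4 row 8 — prev None → EMPTY
1: bank 4 row 8 — prev 8 → HIT
2: bank 1 row 9 — prev None → EMPTY
3: bank 1 row 9 — prev 9 → HIT
4: bank 6 row 7 — prev None → EMPTY
5: bank 4 row 8 — prev 8 → HIT
6: bank 3 row 5 — prev None → EMPTY
7: bank 4 row 8 — prev 8 → HIT
8: bank 4 row 1 — prev 8 → CONFLICT
9: bank 1 row 6 — prev 9 → CONFLICT
10: bank 2 row 8 — prev None → EMPTY
11: bank 3 row 5 — prev 5 → HIT
12: bank 3 row 5 — prev 5 → HIT

STATE = b0:- b1:6 b2:8 b3:5 b4:1 b5:- b6:7 b7:-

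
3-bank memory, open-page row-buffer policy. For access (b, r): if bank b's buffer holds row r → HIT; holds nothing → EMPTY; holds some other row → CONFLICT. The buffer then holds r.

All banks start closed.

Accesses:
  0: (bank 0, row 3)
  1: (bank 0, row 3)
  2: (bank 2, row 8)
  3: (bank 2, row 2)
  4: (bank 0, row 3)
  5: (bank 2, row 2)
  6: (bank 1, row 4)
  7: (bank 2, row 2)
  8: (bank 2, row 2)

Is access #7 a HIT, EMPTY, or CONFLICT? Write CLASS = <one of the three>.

  [0] b0 r3: no row ⇒ E
  [1] b0 r3: had r3 ⇒ H
  [2] b2 r8: no row ⇒ E
  [3] b2 r2: had r8 ⇒ C
  [4] b0 r3: had r3 ⇒ H
  [5] b2 r2: had r2 ⇒ H
  [6] b1 r4: no row ⇒ E
  [7] b2 r2: had r2 ⇒ H
  [8] b2 r2: had r2 ⇒ H

CLASS = HIT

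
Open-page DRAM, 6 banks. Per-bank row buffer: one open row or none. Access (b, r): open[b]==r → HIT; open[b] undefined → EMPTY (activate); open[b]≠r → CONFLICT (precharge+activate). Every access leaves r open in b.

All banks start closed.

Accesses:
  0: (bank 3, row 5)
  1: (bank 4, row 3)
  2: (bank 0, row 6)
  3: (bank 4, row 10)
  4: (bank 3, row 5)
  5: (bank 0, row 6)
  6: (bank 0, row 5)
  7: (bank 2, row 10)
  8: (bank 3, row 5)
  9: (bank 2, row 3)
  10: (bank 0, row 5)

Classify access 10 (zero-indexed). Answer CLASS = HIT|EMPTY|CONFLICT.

CLASS = HIT

#0 (3,5) E
#1 (4,3) E
#2 (0,6) E
#3 (4,10) C  (was 3)
#4 (3,5) H  (was 5)
#5 (0,6) H  (was 6)
#6 (0,5) C  (was 6)
#7 (2,10) E
#8 (3,5) H  (was 5)
#9 (2,3) C  (was 10)
#10 (0,5) H  (was 5)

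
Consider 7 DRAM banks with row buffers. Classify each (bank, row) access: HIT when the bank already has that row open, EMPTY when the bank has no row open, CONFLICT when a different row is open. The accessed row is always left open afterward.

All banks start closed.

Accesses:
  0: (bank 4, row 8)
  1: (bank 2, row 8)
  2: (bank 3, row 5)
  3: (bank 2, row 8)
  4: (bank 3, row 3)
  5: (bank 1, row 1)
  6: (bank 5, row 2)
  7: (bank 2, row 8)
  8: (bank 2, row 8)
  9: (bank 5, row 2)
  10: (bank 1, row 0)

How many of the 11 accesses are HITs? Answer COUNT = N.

#0 (4,8) E
#1 (2,8) E
#2 (3,5) E
#3 (2,8) H  (was 8)
#4 (3,3) C  (was 5)
#5 (1,1) E
#6 (5,2) E
#7 (2,8) H  (was 8)
#8 (2,8) H  (was 8)
#9 (5,2) H  (was 2)
#10 (1,0) C  (was 1)

COUNT = 4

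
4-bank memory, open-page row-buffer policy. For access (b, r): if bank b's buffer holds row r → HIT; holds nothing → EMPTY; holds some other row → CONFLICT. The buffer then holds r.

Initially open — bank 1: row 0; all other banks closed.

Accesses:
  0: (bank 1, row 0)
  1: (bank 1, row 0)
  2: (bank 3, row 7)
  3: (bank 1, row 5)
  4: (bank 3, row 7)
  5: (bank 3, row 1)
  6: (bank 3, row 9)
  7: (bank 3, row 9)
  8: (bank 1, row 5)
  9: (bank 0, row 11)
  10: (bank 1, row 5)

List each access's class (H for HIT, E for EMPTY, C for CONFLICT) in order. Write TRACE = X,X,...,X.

TRACE = H,H,E,C,H,C,C,H,H,E,H

0: bank 1 row 0 — prev 0 → HIT
1: bank 1 row 0 — prev 0 → HIT
2: bank 3 row 7 — prev None → EMPTY
3: bank 1 row 5 — prev 0 → CONFLICT
4: bank 3 row 7 — prev 7 → HIT
5: bank 3 row 1 — prev 7 → CONFLICT
6: bank 3 row 9 — prev 1 → CONFLICT
7: bank 3 row 9 — prev 9 → HIT
8: bank 1 row 5 — prev 5 → HIT
9: bank 0 row 11 — prev None → EMPTY
10: bank 1 row 5 — prev 5 → HIT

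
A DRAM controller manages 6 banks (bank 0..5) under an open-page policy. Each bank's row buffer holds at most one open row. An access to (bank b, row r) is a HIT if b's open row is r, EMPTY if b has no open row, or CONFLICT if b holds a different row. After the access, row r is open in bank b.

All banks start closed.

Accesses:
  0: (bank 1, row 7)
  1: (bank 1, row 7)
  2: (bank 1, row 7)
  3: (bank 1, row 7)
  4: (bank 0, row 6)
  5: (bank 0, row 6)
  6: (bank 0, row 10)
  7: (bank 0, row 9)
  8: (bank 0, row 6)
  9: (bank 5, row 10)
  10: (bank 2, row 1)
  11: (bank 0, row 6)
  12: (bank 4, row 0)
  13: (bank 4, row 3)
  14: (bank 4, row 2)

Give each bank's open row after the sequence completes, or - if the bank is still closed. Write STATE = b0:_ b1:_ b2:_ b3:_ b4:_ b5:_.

STATE = b0:6 b1:7 b2:1 b3:- b4:2 b5:10

0: bank 1 row 7 — prev None → EMPTY
1: bank 1 row 7 — prev 7 → HIT
2: bank 1 row 7 — prev 7 → HIT
3: bank 1 row 7 — prev 7 → HIT
4: bank 0 row 6 — prev None → EMPTY
5: bank 0 row 6 — prev 6 → HIT
6: bank 0 row 10 — prev 6 → CONFLICT
7: bank 0 row 9 — prev 10 → CONFLICT
8: bank 0 row 6 — prev 9 → CONFLICT
9: bank 5 row 10 — prev None → EMPTY
10: bank 2 row 1 — prev None → EMPTY
11: bank 0 row 6 — prev 6 → HIT
12: bank 4 row 0 — prev None → EMPTY
13: bank 4 row 3 — prev 0 → CONFLICT
14: bank 4 row 2 — prev 3 → CONFLICT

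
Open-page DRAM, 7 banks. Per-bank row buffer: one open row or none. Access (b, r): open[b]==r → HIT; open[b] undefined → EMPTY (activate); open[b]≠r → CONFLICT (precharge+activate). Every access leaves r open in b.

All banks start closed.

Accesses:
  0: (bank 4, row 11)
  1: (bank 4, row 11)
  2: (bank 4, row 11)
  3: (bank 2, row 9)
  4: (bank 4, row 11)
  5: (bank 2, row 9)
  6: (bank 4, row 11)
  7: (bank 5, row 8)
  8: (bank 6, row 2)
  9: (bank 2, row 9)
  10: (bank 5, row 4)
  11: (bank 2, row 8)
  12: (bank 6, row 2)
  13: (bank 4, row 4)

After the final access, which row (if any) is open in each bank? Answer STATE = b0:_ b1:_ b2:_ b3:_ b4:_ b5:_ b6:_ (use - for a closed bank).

0: bank 4 row 11 — prev None → EMPTY
1: bank 4 row 11 — prev 11 → HIT
2: bank 4 row 11 — prev 11 → HIT
3: bank 2 row 9 — prev None → EMPTY
4: bank 4 row 11 — prev 11 → HIT
5: bank 2 row 9 — prev 9 → HIT
6: bank 4 row 11 — prev 11 → HIT
7: bank 5 row 8 — prev None → EMPTY
8: bank 6 row 2 — prev None → EMPTY
9: bank 2 row 9 — prev 9 → HIT
10: bank 5 row 4 — prev 8 → CONFLICT
11: bank 2 row 8 — prev 9 → CONFLICT
12: bank 6 row 2 — prev 2 → HIT
13: bank 4 row 4 — prev 11 → CONFLICT

STATE = b0:- b1:- b2:8 b3:- b4:4 b5:4 b6:2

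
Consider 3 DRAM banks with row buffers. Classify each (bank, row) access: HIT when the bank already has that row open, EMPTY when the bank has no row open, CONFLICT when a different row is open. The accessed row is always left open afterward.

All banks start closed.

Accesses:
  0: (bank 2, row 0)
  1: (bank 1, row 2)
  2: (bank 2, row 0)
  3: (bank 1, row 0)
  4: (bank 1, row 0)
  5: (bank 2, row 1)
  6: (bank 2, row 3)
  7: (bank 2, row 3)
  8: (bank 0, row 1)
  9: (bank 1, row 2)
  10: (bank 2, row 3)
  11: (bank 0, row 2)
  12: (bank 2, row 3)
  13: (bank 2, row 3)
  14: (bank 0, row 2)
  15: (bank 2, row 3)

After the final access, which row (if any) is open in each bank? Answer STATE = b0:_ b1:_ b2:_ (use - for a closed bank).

0: bank 2 row 0 — prev None → EMPTY
1: bank 1 row 2 — prev None → EMPTY
2: bank 2 row 0 — prev 0 → HIT
3: bank 1 row 0 — prev 2 → CONFLICT
4: bank 1 row 0 — prev 0 → HIT
5: bank 2 row 1 — prev 0 → CONFLICT
6: bank 2 row 3 — prev 1 → CONFLICT
7: bank 2 row 3 — prev 3 → HIT
8: bank 0 row 1 — prev None → EMPTY
9: bank 1 row 2 — prev 0 → CONFLICT
10: bank 2 row 3 — prev 3 → HIT
11: bank 0 row 2 — prev 1 → CONFLICT
12: bank 2 row 3 — prev 3 → HIT
13: bank 2 row 3 — prev 3 → HIT
14: bank 0 row 2 — prev 2 → HIT
15: bank 2 row 3 — prev 3 → HIT

STATE = b0:2 b1:2 b2:3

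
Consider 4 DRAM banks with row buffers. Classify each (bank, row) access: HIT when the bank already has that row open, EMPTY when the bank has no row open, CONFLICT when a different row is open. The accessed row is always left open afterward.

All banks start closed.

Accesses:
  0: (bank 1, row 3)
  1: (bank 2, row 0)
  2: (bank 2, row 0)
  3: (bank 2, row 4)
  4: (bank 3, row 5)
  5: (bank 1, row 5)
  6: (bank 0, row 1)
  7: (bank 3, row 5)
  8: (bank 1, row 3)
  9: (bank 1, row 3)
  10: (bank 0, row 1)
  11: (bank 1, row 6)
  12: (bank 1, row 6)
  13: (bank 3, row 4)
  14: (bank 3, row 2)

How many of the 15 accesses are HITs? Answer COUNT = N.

COUNT = 5

#0 (1,3) E
#1 (2,0) E
#2 (2,0) H  (was 0)
#3 (2,4) C  (was 0)
#4 (3,5) E
#5 (1,5) C  (was 3)
#6 (0,1) E
#7 (3,5) H  (was 5)
#8 (1,3) C  (was 5)
#9 (1,3) H  (was 3)
#10 (0,1) H  (was 1)
#11 (1,6) C  (was 3)
#12 (1,6) H  (was 6)
#13 (3,4) C  (was 5)
#14 (3,2) C  (was 4)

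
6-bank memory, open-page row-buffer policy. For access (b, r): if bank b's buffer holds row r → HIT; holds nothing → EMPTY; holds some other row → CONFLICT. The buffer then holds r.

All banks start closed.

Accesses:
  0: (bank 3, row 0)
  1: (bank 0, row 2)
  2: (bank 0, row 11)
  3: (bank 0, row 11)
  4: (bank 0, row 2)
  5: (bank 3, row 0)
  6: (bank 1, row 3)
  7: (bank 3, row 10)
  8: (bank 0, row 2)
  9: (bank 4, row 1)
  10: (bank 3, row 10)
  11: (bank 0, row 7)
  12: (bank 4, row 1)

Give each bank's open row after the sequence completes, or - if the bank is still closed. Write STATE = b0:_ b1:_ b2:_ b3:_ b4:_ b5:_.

#0 (3,0) E
#1 (0,2) E
#2 (0,11) C  (was 2)
#3 (0,11) H  (was 11)
#4 (0,2) C  (was 11)
#5 (3,0) H  (was 0)
#6 (1,3) E
#7 (3,10) C  (was 0)
#8 (0,2) H  (was 2)
#9 (4,1) E
#10 (3,10) H  (was 10)
#11 (0,7) C  (was 2)
#12 (4,1) H  (was 1)

STATE = b0:7 b1:3 b2:- b3:10 b4:1 b5:-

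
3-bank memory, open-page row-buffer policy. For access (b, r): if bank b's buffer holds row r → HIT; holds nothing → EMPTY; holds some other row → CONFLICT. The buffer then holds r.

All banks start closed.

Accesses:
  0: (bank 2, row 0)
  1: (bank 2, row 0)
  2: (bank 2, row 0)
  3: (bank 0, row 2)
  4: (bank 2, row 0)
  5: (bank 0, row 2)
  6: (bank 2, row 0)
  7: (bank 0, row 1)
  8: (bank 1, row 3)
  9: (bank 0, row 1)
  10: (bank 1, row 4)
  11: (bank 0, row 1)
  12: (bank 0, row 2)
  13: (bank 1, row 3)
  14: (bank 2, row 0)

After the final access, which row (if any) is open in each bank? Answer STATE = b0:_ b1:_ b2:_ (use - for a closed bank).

STATE = b0:2 b1:3 b2:0

0: bank 2 row 0 — prev None → EMPTY
1: bank 2 row 0 — prev 0 → HIT
2: bank 2 row 0 — prev 0 → HIT
3: bank 0 row 2 — prev None → EMPTY
4: bank 2 row 0 — prev 0 → HIT
5: bank 0 row 2 — prev 2 → HIT
6: bank 2 row 0 — prev 0 → HIT
7: bank 0 row 1 — prev 2 → CONFLICT
8: bank 1 row 3 — prev None → EMPTY
9: bank 0 row 1 — prev 1 → HIT
10: bank 1 row 4 — prev 3 → CONFLICT
11: bank 0 row 1 — prev 1 → HIT
12: bank 0 row 2 — prev 1 → CONFLICT
13: bank 1 row 3 — prev 4 → CONFLICT
14: bank 2 row 0 — prev 0 → HIT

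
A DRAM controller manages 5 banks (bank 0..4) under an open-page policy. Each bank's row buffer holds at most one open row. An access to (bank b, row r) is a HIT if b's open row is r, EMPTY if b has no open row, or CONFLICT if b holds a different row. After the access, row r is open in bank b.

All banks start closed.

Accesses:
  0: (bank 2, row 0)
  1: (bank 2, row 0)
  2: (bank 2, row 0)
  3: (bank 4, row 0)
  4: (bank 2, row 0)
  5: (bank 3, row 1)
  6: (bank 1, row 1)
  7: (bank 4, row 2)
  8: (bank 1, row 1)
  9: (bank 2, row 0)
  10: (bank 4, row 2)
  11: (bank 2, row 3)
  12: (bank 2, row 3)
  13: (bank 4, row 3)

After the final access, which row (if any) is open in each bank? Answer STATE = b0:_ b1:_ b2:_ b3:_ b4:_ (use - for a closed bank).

0: bank 2 row 0 — prev None → EMPTY
1: bank 2 row 0 — prev 0 → HIT
2: bank 2 row 0 — prev 0 → HIT
3: bank 4 row 0 — prev None → EMPTY
4: bank 2 row 0 — prev 0 → HIT
5: bank 3 row 1 — prev None → EMPTY
6: bank 1 row 1 — prev None → EMPTY
7: bank 4 row 2 — prev 0 → CONFLICT
8: bank 1 row 1 — prev 1 → HIT
9: bank 2 row 0 — prev 0 → HIT
10: bank 4 row 2 — prev 2 → HIT
11: bank 2 row 3 — prev 0 → CONFLICT
12: bank 2 row 3 — prev 3 → HIT
13: bank 4 row 3 — prev 2 → CONFLICT

STATE = b0:- b1:1 b2:3 b3:1 b4:3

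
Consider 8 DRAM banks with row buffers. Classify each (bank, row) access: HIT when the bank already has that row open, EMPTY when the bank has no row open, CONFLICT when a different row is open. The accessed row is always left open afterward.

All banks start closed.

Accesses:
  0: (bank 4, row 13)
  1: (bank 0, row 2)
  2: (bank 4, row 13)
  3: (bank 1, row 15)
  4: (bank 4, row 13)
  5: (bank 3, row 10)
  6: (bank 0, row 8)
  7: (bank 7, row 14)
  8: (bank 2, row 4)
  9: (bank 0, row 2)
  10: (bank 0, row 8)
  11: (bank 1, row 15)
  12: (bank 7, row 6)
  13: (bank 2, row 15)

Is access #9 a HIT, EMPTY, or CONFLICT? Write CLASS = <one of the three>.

CLASS = CONFLICT

step 0: bank4 None->13 [EMPTY]
step 1: bank0 None->2 [EMPTY]
step 2: bank4 13->13 [HIT]
step 3: bank1 None->15 [EMPTY]
step 4: bank4 13->13 [HIT]
step 5: bank3 None->10 [EMPTY]
step 6: bank0 2->8 [CONFLICT]
step 7: bank7 None->14 [EMPTY]
step 8: bank2 None->4 [EMPTY]
step 9: bank0 8->2 [CONFLICT]
step 10: bank0 2->8 [CONFLICT]
step 11: bank1 15->15 [HIT]
step 12: bank7 14->6 [CONFLICT]
step 13: bank2 4->15 [CONFLICT]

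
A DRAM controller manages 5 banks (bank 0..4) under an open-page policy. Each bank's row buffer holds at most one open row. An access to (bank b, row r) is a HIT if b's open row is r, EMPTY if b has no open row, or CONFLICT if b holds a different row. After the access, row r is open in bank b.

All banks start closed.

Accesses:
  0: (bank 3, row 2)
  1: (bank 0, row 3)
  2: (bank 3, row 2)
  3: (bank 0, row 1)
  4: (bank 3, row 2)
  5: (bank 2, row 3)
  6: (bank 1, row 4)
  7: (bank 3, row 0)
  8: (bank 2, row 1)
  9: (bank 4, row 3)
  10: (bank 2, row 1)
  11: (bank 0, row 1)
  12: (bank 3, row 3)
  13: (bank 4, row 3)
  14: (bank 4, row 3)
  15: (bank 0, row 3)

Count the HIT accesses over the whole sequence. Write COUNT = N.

0: bank 3 row 2 — prev None → EMPTY
1: bank 0 row 3 — prev None → EMPTY
2: bank 3 row 2 — prev 2 → HIT
3: bank 0 row 1 — prev 3 → CONFLICT
4: bank 3 row 2 — prev 2 → HIT
5: bank 2 row 3 — prev None → EMPTY
6: bank 1 row 4 — prev None → EMPTY
7: bank 3 row 0 — prev 2 → CONFLICT
8: bank 2 row 1 — prev 3 → CONFLICT
9: bank 4 row 3 — prev None → EMPTY
10: bank 2 row 1 — prev 1 → HIT
11: bank 0 row 1 — prev 1 → HIT
12: bank 3 row 3 — prev 0 → CONFLICT
13: bank 4 row 3 — prev 3 → HIT
14: bank 4 row 3 — prev 3 → HIT
15: bank 0 row 3 — prev 1 → CONFLICT

COUNT = 6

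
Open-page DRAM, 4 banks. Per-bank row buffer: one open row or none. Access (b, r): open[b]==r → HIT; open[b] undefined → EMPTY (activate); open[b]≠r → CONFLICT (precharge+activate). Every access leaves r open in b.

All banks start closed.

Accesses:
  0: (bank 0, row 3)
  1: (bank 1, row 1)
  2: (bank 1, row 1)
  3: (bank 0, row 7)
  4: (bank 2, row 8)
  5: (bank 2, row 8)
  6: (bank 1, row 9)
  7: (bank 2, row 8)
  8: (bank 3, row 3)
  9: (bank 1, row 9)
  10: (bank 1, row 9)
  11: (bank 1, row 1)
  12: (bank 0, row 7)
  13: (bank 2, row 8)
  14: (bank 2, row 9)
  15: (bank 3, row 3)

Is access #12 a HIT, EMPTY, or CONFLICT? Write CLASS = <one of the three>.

step 0: bank0 None->3 [EMPTY]
step 1: bank1 None->1 [EMPTY]
step 2: bank1 1->1 [HIT]
step 3: bank0 3->7 [CONFLICT]
step 4: bank2 None->8 [EMPTY]
step 5: bank2 8->8 [HIT]
step 6: bank1 1->9 [CONFLICT]
step 7: bank2 8->8 [HIT]
step 8: bank3 None->3 [EMPTY]
step 9: bank1 9->9 [HIT]
step 10: bank1 9->9 [HIT]
step 11: bank1 9->1 [CONFLICT]
step 12: bank0 7->7 [HIT]
step 13: bank2 8->8 [HIT]
step 14: bank2 8->9 [CONFLICT]
step 15: bank3 3->3 [HIT]

CLASS = HIT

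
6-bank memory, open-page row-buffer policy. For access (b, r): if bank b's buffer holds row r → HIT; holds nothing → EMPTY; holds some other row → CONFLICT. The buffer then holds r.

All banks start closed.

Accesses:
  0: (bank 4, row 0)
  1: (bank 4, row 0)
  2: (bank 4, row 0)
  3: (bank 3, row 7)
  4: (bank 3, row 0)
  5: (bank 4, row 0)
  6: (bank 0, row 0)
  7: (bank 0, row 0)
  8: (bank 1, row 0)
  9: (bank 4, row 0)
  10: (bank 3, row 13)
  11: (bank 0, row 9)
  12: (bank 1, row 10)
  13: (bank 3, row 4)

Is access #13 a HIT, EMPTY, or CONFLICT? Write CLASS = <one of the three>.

CLASS = CONFLICT

  [0] b4 r0: no row ⇒ E
  [1] b4 r0: had r0 ⇒ H
  [2] b4 r0: had r0 ⇒ H
  [3] b3 r7: no row ⇒ E
  [4] b3 r0: had r7 ⇒ C
  [5] b4 r0: had r0 ⇒ H
  [6] b0 r0: no row ⇒ E
  [7] b0 r0: had r0 ⇒ H
  [8] b1 r0: no row ⇒ E
  [9] b4 r0: had r0 ⇒ H
  [10] b3 r13: had r0 ⇒ C
  [11] b0 r9: had r0 ⇒ C
  [12] b1 r10: had r0 ⇒ C
  [13] b3 r4: had r13 ⇒ C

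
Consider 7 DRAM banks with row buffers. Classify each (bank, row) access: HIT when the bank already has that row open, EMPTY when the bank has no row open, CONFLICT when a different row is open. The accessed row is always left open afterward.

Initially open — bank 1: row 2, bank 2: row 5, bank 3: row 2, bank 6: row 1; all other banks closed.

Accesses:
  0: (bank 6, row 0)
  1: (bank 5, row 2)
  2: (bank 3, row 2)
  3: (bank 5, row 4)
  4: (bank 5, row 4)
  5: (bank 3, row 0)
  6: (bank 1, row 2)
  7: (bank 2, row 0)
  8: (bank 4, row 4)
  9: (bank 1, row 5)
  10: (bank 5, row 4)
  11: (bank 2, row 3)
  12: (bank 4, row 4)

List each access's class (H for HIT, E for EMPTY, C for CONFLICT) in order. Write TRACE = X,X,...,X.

TRACE = C,E,H,C,H,C,H,C,E,C,H,C,H

0: bank 6 row 0 — prev 1 → CONFLICT
1: bank 5 row 2 — prev None → EMPTY
2: bank 3 row 2 — prev 2 → HIT
3: bank 5 row 4 — prev 2 → CONFLICT
4: bank 5 row 4 — prev 4 → HIT
5: bank 3 row 0 — prev 2 → CONFLICT
6: bank 1 row 2 — prev 2 → HIT
7: bank 2 row 0 — prev 5 → CONFLICT
8: bank 4 row 4 — prev None → EMPTY
9: bank 1 row 5 — prev 2 → CONFLICT
10: bank 5 row 4 — prev 4 → HIT
11: bank 2 row 3 — prev 0 → CONFLICT
12: bank 4 row 4 — prev 4 → HIT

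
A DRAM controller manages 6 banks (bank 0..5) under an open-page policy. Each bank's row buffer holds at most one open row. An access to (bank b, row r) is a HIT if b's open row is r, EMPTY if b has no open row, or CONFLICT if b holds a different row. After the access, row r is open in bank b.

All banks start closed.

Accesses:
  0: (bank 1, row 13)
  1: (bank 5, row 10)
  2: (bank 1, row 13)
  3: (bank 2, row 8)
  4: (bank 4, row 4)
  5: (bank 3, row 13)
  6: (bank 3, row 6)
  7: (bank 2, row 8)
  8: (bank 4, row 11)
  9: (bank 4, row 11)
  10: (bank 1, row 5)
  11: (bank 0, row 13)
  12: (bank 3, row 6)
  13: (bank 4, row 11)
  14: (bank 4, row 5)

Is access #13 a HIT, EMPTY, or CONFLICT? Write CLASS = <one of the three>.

  [0] b1 r13: no row ⇒ E
  [1] b5 r10: no row ⇒ E
  [2] b1 r13: had r13 ⇒ H
  [3] b2 r8: no row ⇒ E
  [4] b4 r4: no row ⇒ E
  [5] b3 r13: no row ⇒ E
  [6] b3 r6: had r13 ⇒ C
  [7] b2 r8: had r8 ⇒ H
  [8] b4 r11: had r4 ⇒ C
  [9] b4 r11: had r11 ⇒ H
  [10] b1 r5: had r13 ⇒ C
  [11] b0 r13: no row ⇒ E
  [12] b3 r6: had r6 ⇒ H
  [13] b4 r11: had r11 ⇒ H
  [14] b4 r5: had r11 ⇒ C

CLASS = HIT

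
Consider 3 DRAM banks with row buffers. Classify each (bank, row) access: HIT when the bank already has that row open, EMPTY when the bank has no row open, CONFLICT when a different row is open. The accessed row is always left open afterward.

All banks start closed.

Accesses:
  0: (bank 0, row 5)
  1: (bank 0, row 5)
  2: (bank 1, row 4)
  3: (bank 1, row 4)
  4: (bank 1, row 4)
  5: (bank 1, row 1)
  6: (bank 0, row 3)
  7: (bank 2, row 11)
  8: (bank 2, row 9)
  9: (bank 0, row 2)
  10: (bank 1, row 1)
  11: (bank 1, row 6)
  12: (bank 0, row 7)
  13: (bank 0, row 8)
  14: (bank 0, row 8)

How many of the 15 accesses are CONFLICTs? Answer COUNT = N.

0: bank 0 row 5 — prev None → EMPTY
1: bank 0 row 5 — prev 5 → HIT
2: bank 1 row 4 — prev None → EMPTY
3: bank 1 row 4 — prev 4 → HIT
4: bank 1 row 4 — prev 4 → HIT
5: bank 1 row 1 — prev 4 → CONFLICT
6: bank 0 row 3 — prev 5 → CONFLICT
7: bank 2 row 11 — prev None → EMPTY
8: bank 2 row 9 — prev 11 → CONFLICT
9: bank 0 row 2 — prev 3 → CONFLICT
10: bank 1 row 1 — prev 1 → HIT
11: bank 1 row 6 — prev 1 → CONFLICT
12: bank 0 row 7 — prev 2 → CONFLICT
13: bank 0 row 8 — prev 7 → CONFLICT
14: bank 0 row 8 — prev 8 → HIT

COUNT = 7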